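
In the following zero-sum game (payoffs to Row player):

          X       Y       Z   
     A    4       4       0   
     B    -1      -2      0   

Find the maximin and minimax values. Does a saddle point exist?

Maximin = 0, Minimax = 0, Saddle: True

Work:
Row minimums: [0, -2] → maximin = 0
Column maximums: [4, 4, 0] → minimax = 0
Saddle point exists! Game value = 0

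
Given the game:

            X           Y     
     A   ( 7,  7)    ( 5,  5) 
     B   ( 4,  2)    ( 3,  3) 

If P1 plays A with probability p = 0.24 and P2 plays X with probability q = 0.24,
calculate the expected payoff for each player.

E[P1] = 3.7776, E[P2] = 3.4128

Work:
E[P1] = p·q·π₁(A,X) + p·(1-q)·π₁(A,Y) + (1-p)·q·π₁(B,X) + (1-p)·(1-q)·π₁(B,Y)
= 0.24·0.24·7 + 0.24·0.76·5 + 0.76·0.24·4 + 0.76·0.76·3
= 3.7776

E[P2] = 3.4128 (similar calculation)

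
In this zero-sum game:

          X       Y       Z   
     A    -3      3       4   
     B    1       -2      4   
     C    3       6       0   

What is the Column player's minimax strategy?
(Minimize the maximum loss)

Column should play X, value = 3

Work:
Column player minimizes Row's maximum payoff:
Column X: max payoff to Row = 3
Column Y: max payoff to Row = 6
Column Z: max payoff to Row = 4
Minimum is 3, achieved by column X.
Minimax strategy: X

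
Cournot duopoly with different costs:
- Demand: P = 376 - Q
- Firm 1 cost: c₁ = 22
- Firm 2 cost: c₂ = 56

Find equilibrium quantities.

q₁* = 129.33, q₂* = 95.33

Work:
Reaction: q₁ = (376 - 22 - q₂)/2
Reaction: q₂ = (376 - 56 - q₁)/2
Solve simultaneously:
q₁* = (376 - 2×22 + 56)/3 = 129.33
q₂* = (376 - 2×56 + 22)/3 = 95.33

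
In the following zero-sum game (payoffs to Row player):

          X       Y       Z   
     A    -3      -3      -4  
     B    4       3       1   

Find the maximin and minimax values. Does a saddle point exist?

Maximin = 1, Minimax = 1, Saddle: True

Work:
Row minimums: [-4, 1] → maximin = 1
Column maximums: [4, 3, 1] → minimax = 1
Saddle point exists! Game value = 1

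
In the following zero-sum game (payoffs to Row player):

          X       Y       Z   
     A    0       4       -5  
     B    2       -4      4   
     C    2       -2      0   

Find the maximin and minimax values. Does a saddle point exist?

Maximin = -2, Minimax = 2, Saddle: False

Work:
Row minimums: [-5, -4, -2] → maximin = -2
Column maximums: [2, 4, 4] → minimax = 2
No saddle point (maximin ≠ minimax). Mixed strategy needed.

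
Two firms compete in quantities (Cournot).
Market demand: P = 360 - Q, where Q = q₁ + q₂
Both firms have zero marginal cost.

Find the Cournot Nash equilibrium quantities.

q₁* = q₂* = 120.0; P* = 120.0

Work:
Profit: π_i = P·q_i = (a - q_i - q_j)·q_i
FOC: ∂π_i/∂q_i = a - 2q_i - q_j = 0
Reaction function: q_i = (360 - q_j)/2
Symmetry: q* = 360/3 = 120.0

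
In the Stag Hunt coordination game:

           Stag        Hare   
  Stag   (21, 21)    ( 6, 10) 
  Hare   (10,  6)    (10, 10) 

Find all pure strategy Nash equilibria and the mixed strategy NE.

Pure NE: (Stag, Stag) and (Hare, Hare); Mixed NE: p = 0.2667, q = 0.2667

Work:
Check pure NE:
(Stag, Stag): (21, 21) - no unilateral deviation beneficial
(Hare, Hare): (10, 10) - no unilateral deviation beneficial
Mixed NE: P1 plays Stag with p = 0.2667, P2 plays Stag with q = 0.2667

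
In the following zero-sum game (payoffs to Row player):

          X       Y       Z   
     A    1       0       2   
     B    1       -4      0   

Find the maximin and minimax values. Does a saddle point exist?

Maximin = 0, Minimax = 0, Saddle: True

Work:
Row minimums: [0, -4] → maximin = 0
Column maximums: [1, 0, 2] → minimax = 0
Saddle point exists! Game value = 0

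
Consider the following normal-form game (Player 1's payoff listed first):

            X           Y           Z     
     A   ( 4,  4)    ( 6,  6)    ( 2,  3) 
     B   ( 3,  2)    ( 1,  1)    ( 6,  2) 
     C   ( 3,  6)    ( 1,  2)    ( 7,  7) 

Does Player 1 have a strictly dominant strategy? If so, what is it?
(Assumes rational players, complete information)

No strictly dominant strategy exists for Player 1

Work:
A strategy strictly dominates another if it gives a strictly higher payoff against every opponent action. Compare each pair of P1's strategies column-by-column:
  A vs B: [4 vs 3, 6 vs 1, 2 vs 6] → A does not strictly dominate B (column Z: 2 ≤ 6)
  A vs C: [4 vs 3, 6 vs 1, 2 vs 7] → A does not strictly dominate C (column Z: 2 ≤ 7)
  B vs A: [3 vs 4, 1 vs 6, 6 vs 2] → B does not strictly dominate A (column X: 3 ≤ 4)
  B vs C: [3 vs 3, 1 vs 1, 6 vs 7] → B does not strictly dominate C (column X: 3 ≤ 3)
  C vs A: [3 vs 4, 1 vs 6, 7 vs 2] → C does not strictly dominate A (column X: 3 ≤ 4)
  C vs B: [3 vs 3, 1 vs 1, 7 vs 6] → C does not strictly dominate B (column X: 3 ≤ 3)
No single strategy strictly dominates all others → no strictly dominant strategy.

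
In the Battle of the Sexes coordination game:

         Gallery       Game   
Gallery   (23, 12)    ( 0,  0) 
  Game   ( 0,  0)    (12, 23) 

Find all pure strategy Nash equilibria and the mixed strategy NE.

Pure NE: (Gallery, Gallery) and (Game, Game); Mixed NE: p = 0.6571, q = 0.3429

Work:
Check pure NE:
(Gallery, Gallery): (23, 12) - no unilateral deviation beneficial
(Game, Game): (12, 23) - no unilateral deviation beneficial
Mixed NE: P1 plays Gallery with p = 0.6571, P2 plays Gallery with q = 0.3429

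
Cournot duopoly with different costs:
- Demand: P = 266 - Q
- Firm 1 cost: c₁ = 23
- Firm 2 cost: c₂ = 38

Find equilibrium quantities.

q₁* = 86.0, q₂* = 71.0

Work:
Reaction: q₁ = (266 - 23 - q₂)/2
Reaction: q₂ = (266 - 38 - q₁)/2
Solve simultaneously:
q₁* = (266 - 2×23 + 38)/3 = 86.0
q₂* = (266 - 2×38 + 23)/3 = 71.0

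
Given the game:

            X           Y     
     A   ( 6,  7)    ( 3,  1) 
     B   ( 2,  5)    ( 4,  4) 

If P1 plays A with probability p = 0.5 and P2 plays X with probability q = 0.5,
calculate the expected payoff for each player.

E[P1] = 3.75, E[P2] = 4.25

Work:
E[P1] = p·q·π₁(A,X) + p·(1-q)·π₁(A,Y) + (1-p)·q·π₁(B,X) + (1-p)·(1-q)·π₁(B,Y)
= 0.5·0.5·6 + 0.5·0.5·3 + 0.5·0.5·2 + 0.5·0.5·4
= 3.75

E[P2] = 4.25 (similar calculation)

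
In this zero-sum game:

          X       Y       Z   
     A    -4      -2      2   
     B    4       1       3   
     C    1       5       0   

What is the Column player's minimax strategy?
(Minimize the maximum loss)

Column should play Z, value = 3

Work:
Column player minimizes Row's maximum payoff:
Column X: max payoff to Row = 4
Column Y: max payoff to Row = 5
Column Z: max payoff to Row = 3
Minimum is 3, achieved by column Z.
Minimax strategy: Z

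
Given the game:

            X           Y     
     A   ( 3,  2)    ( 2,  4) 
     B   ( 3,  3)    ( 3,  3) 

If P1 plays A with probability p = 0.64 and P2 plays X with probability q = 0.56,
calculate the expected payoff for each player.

E[P1] = 2.7184, E[P2] = 2.9232

Work:
E[P1] = p·q·π₁(A,X) + p·(1-q)·π₁(A,Y) + (1-p)·q·π₁(B,X) + (1-p)·(1-q)·π₁(B,Y)
= 0.64·0.56·3 + 0.64·0.44·2 + 0.36·0.56·3 + 0.36·0.44·3
= 2.7184

E[P2] = 2.9232 (similar calculation)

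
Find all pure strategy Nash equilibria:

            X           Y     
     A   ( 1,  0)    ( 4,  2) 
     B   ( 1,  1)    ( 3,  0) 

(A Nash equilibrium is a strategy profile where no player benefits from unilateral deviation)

Nash equilibrium: (A, Y), (B, X)

Work:
Best responses:
  P1 vs X: payoffs [1, 1] → best response A/B (payoff 1)
  P1 vs Y: payoffs [4, 3] → best response A (payoff 4)
  P2 vs A: payoffs [0, 2] → best response Y (payoff 2)
  P2 vs B: payoffs [1, 0] → best response X (payoff 1)
Mutual best responses: (A,Y), (B,X) → Nash equilibria.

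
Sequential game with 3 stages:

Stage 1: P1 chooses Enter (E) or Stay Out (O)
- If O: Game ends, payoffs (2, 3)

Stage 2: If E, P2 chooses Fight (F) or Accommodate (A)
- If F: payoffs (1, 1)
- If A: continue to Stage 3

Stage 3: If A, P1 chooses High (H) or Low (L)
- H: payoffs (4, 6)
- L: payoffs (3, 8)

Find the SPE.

SPE: (E, A, H); Outcome (4, 6)

Work:
Stage 3: P1 chooses H (4 vs 3)
Stage 2: P2: F->1, A->6 (anticipating H). Choose A
Stage 1: P1: O->2, E->4 (anticipating A, H). Choose E
SPE path: E -> A -> H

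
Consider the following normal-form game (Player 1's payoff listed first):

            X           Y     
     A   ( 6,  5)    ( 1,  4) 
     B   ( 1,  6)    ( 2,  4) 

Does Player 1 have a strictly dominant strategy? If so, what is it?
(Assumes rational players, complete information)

No strictly dominant strategy exists for Player 1

Work:
A strategy strictly dominates another if it gives a strictly higher payoff against every opponent action. Compare each pair of P1's strategies column-by-column:
  A vs B: [6 vs 1, 1 vs 2] → A does not strictly dominate B (column Y: 1 ≤ 2)
  B vs A: [1 vs 6, 2 vs 1] → B does not strictly dominate A (column X: 1 ≤ 6)
No single strategy strictly dominates all others → no strictly dominant strategy.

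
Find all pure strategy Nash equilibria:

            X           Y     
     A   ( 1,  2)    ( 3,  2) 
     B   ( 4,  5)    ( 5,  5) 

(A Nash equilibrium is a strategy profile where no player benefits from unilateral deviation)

Nash equilibrium: (B, X), (B, Y)

Work:
Best responses:
  P1 vs X: payoffs [1, 4] → best response B (payoff 4)
  P1 vs Y: payoffs [3, 5] → best response B (payoff 5)
  P2 vs A: payoffs [2, 2] → best response X/Y (payoff 2)
  P2 vs B: payoffs [5, 5] → best response X/Y (payoff 5)
Mutual best responses: (B,X), (B,Y) → Nash equilibria.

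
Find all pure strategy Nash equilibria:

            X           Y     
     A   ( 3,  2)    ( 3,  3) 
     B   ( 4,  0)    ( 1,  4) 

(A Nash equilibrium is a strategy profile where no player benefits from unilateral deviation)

Nash equilibrium: (A, Y)

Work:
Best responses:
  P1 vs X: payoffs [3, 4] → best response B (payoff 4)
  P1 vs Y: payoffs [3, 1] → best response A (payoff 3)
  P2 vs A: payoffs [2, 3] → best response Y (payoff 3)
  P2 vs B: payoffs [0, 4] → best response Y (payoff 4)
Mutual best responses: (A,Y) → Nash equilibria.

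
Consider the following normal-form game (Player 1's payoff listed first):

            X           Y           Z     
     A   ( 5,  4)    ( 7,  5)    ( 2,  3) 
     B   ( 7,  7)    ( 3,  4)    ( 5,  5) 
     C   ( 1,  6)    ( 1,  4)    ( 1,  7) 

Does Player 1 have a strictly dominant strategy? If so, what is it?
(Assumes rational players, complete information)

No strictly dominant strategy exists for Player 1

Work:
A strategy strictly dominates another if it gives a strictly higher payoff against every opponent action. Compare each pair of P1's strategies column-by-column:
  A vs B: [5 vs 7, 7 vs 3, 2 vs 5] → A does not strictly dominate B (column X: 5 ≤ 7)
  A vs C: [5 vs 1, 7 vs 1, 2 vs 1] → A strictly dominates C
  B vs A: [7 vs 5, 3 vs 7, 5 vs 2] → B does not strictly dominate A (column Y: 3 ≤ 7)
  B vs C: [7 vs 1, 3 vs 1, 5 vs 1] → B strictly dominates C
  C vs A: [1 vs 5, 1 vs 7, 1 vs 2] → C does not strictly dominate A (column X: 1 ≤ 5)
  C vs B: [1 vs 7, 1 vs 3, 1 vs 5] → C does not strictly dominate B (column X: 1 ≤ 7)
No single strategy strictly dominates all others → no strictly dominant strategy.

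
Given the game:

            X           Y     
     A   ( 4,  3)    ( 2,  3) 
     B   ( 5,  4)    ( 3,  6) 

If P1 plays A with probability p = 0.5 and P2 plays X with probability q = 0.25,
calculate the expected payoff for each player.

E[P1] = 3.0, E[P2] = 4.25

Work:
E[P1] = p·q·π₁(A,X) + p·(1-q)·π₁(A,Y) + (1-p)·q·π₁(B,X) + (1-p)·(1-q)·π₁(B,Y)
= 0.5·0.25·4 + 0.5·0.75·2 + 0.5·0.25·5 + 0.5·0.75·3
= 3.0

E[P2] = 4.25 (similar calculation)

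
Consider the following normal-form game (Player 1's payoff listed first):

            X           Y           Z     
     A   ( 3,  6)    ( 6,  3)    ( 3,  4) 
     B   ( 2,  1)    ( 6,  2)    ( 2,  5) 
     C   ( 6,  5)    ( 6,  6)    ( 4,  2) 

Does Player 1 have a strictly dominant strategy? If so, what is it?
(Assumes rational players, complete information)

No strictly dominant strategy exists for Player 1

Work:
A strategy strictly dominates another if it gives a strictly higher payoff against every opponent action. Compare each pair of P1's strategies column-by-column:
  A vs B: [3 vs 2, 6 vs 6, 3 vs 2] → A does not strictly dominate B (column Y: 6 ≤ 6)
  A vs C: [3 vs 6, 6 vs 6, 3 vs 4] → A does not strictly dominate C (column X: 3 ≤ 6)
  B vs A: [2 vs 3, 6 vs 6, 2 vs 3] → B does not strictly dominate A (column X: 2 ≤ 3)
  B vs C: [2 vs 6, 6 vs 6, 2 vs 4] → B does not strictly dominate C (column X: 2 ≤ 6)
  C vs A: [6 vs 3, 6 vs 6, 4 vs 3] → C does not strictly dominate A (column Y: 6 ≤ 6)
  C vs B: [6 vs 2, 6 vs 6, 4 vs 2] → C does not strictly dominate B (column Y: 6 ≤ 6)
No single strategy strictly dominates all others → no strictly dominant strategy.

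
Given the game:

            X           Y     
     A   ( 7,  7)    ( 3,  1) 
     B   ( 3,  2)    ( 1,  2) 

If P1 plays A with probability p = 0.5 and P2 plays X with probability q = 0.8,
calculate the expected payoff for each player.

E[P1] = 4.4, E[P2] = 3.9

Work:
E[P1] = p·q·π₁(A,X) + p·(1-q)·π₁(A,Y) + (1-p)·q·π₁(B,X) + (1-p)·(1-q)·π₁(B,Y)
= 0.5·0.8·7 + 0.5·0.2·3 + 0.5·0.8·3 + 0.5·0.2·1
= 4.4

E[P2] = 3.9 (similar calculation)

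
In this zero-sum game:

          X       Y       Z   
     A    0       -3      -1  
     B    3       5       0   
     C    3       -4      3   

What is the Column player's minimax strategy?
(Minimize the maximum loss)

Column should play X or Z (all achieve the minimum), value = 3

Work:
Column player minimizes Row's maximum payoff:
Column X: max payoff to Row = 3
Column Y: max payoff to Row = 5
Column Z: max payoff to Row = 3
Minimum is 3, achieved by columns X, Z (tied).
Each of X or Z is a minimax strategy.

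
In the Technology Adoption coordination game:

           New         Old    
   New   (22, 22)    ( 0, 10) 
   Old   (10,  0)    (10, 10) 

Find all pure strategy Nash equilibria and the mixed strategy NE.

Pure NE: (New, New) and (Old, Old); Mixed NE: p = 0.4545, q = 0.4545

Work:
Check pure NE:
(New, New): (22, 22) - no unilateral deviation beneficial
(Old, Old): (10, 10) - no unilateral deviation beneficial
Mixed NE: P1 plays New with p = 0.4545, P2 plays New with q = 0.4545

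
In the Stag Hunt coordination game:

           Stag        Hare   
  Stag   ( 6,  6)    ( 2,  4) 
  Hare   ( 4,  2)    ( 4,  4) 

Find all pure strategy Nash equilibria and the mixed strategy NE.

Pure NE: (Stag, Stag) and (Hare, Hare); Mixed NE: p = 0.5, q = 0.5

Work:
Check pure NE:
(Stag, Stag): (6, 6) - no unilateral deviation beneficial
(Hare, Hare): (4, 4) - no unilateral deviation beneficial
Mixed NE: P1 plays Stag with p = 0.5, P2 plays Stag with q = 0.5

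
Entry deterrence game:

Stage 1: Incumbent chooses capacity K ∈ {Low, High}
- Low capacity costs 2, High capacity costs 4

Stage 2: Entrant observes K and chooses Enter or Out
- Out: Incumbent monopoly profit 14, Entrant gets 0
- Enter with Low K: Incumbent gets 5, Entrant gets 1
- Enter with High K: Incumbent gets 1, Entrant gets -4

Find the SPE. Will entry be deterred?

SPE: (High, Enter|Low, Out|High); Entry deterred. Incumbent net profit = 10

Work:
After Low K: Entrant enters (1 > 0)
After High K: Entrant stays out (-4 < 0)
Incumbent: Low → 5−2=3, High → 14−4=10
Incumbent chooses High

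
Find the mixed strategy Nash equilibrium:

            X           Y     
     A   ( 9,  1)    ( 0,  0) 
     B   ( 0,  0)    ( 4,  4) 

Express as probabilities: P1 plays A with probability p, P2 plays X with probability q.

p = 0.8, q = 0.3077

Work:
Find probabilities that make opponent indifferent:
P2 chooses q to make P1 indifferent between A and B
P1 chooses p to make P2 indifferent between X and Y
Mixed NE: P1 plays (A: 0.8, B: 0.2), P2 plays (X: 0.3077, Y: 0.6923)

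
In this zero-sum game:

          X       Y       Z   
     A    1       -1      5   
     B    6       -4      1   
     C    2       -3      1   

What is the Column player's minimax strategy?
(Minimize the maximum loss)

Column should play Y, value = -1

Work:
Column player minimizes Row's maximum payoff:
Column X: max payoff to Row = 6
Column Y: max payoff to Row = -1
Column Z: max payoff to Row = 5
Minimum is -1, achieved by column Y.
Minimax strategy: Y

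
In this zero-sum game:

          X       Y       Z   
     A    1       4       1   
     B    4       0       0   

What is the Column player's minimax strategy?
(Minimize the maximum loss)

Column should play Z, value = 1

Work:
Column player minimizes Row's maximum payoff:
Column X: max payoff to Row = 4
Column Y: max payoff to Row = 4
Column Z: max payoff to Row = 1
Minimum is 1, achieved by column Z.
Minimax strategy: Z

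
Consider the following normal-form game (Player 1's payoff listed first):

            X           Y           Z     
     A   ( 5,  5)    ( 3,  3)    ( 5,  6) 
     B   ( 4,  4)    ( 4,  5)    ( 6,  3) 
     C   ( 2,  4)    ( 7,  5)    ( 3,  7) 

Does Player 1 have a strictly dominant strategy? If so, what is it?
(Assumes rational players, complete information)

No strictly dominant strategy exists for Player 1

Work:
A strategy strictly dominates another if it gives a strictly higher payoff against every opponent action. Compare each pair of P1's strategies column-by-column:
  A vs B: [5 vs 4, 3 vs 4, 5 vs 6] → A does not strictly dominate B (column Y: 3 ≤ 4)
  A vs C: [5 vs 2, 3 vs 7, 5 vs 3] → A does not strictly dominate C (column Y: 3 ≤ 7)
  B vs A: [4 vs 5, 4 vs 3, 6 vs 5] → B does not strictly dominate A (column X: 4 ≤ 5)
  B vs C: [4 vs 2, 4 vs 7, 6 vs 3] → B does not strictly dominate C (column Y: 4 ≤ 7)
  C vs A: [2 vs 5, 7 vs 3, 3 vs 5] → C does not strictly dominate A (column X: 2 ≤ 5)
  C vs B: [2 vs 4, 7 vs 4, 3 vs 6] → C does not strictly dominate B (column X: 2 ≤ 4)
No single strategy strictly dominates all others → no strictly dominant strategy.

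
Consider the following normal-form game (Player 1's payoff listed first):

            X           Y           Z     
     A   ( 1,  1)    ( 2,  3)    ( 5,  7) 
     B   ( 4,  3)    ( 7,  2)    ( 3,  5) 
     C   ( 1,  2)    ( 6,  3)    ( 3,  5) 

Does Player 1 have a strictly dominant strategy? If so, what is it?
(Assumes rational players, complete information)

No strictly dominant strategy exists for Player 1

Work:
A strategy strictly dominates another if it gives a strictly higher payoff against every opponent action. Compare each pair of P1's strategies column-by-column:
  A vs B: [1 vs 4, 2 vs 7, 5 vs 3] → A does not strictly dominate B (column X: 1 ≤ 4)
  A vs C: [1 vs 1, 2 vs 6, 5 vs 3] → A does not strictly dominate C (column X: 1 ≤ 1)
  B vs A: [4 vs 1, 7 vs 2, 3 vs 5] → B does not strictly dominate A (column Z: 3 ≤ 5)
  B vs C: [4 vs 1, 7 vs 6, 3 vs 3] → B does not strictly dominate C (column Z: 3 ≤ 3)
  C vs A: [1 vs 1, 6 vs 2, 3 vs 5] → C does not strictly dominate A (column X: 1 ≤ 1)
  C vs B: [1 vs 4, 6 vs 7, 3 vs 3] → C does not strictly dominate B (column X: 1 ≤ 4)
No single strategy strictly dominates all others → no strictly dominant strategy.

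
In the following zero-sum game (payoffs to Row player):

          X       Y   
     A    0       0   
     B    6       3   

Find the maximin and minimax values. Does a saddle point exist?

Maximin = 3, Minimax = 3, Saddle: True

Work:
Row minimums: [0, 3] → maximin = 3
Column maximums: [6, 3] → minimax = 3
Saddle point exists! Game value = 3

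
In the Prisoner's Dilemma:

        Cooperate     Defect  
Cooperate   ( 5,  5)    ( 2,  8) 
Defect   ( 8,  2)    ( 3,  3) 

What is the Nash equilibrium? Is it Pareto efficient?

(Defect, Defect) is NE; not Pareto efficient

Work:
Defect dominates Cooperate for both players:
If P2 cooperates: Defect (8) > Cooperate (5)
If P2 defects: Defect (3) > Cooperate (2)
NE: (Defect, Defect) with payoff (3, 3)
But (Cooperate, Cooperate) = (5, 5) Pareto dominates (3, 3)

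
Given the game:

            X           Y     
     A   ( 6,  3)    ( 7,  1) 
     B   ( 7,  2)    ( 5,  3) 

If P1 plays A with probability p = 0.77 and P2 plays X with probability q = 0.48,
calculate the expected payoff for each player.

E[P1] = 6.3912, E[P2] = 2.0888

Work:
E[P1] = p·q·π₁(A,X) + p·(1-q)·π₁(A,Y) + (1-p)·q·π₁(B,X) + (1-p)·(1-q)·π₁(B,Y)
= 0.77·0.48·6 + 0.77·0.52·7 + 0.23·0.48·7 + 0.23·0.52·5
= 6.3912

E[P2] = 2.0888 (similar calculation)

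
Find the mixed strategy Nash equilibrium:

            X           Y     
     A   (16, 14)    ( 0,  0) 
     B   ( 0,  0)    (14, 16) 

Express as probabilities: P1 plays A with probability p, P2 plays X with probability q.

p = 0.5333, q = 0.4667

Work:
Find probabilities that make opponent indifferent:
P2 chooses q to make P1 indifferent between A and B
P1 chooses p to make P2 indifferent between X and Y
Mixed NE: P1 plays (A: 0.5333, B: 0.4667), P2 plays (X: 0.4667, Y: 0.5333)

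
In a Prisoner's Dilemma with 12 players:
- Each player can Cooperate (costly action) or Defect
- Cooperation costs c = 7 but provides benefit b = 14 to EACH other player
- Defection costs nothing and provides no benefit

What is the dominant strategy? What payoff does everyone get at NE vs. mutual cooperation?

Dominant: Defect; NE payoff = 0; Coop payoff = 147

Work:
Defect dominates (saves cost c = 7, benefit to others is external)
NE: All defect → everyone gets 0
If all cooperate: each receives (11)×14 - 7 = 147
Social dilemma: 147 > 0 but NE gives 0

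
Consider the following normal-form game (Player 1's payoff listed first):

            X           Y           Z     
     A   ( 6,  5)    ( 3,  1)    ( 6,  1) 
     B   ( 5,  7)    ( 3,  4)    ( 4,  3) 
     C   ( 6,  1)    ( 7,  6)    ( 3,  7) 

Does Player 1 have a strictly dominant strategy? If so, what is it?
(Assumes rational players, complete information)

No strictly dominant strategy exists for Player 1

Work:
A strategy strictly dominates another if it gives a strictly higher payoff against every opponent action. Compare each pair of P1's strategies column-by-column:
  A vs B: [6 vs 5, 3 vs 3, 6 vs 4] → A does not strictly dominate B (column Y: 3 ≤ 3)
  A vs C: [6 vs 6, 3 vs 7, 6 vs 3] → A does not strictly dominate C (column X: 6 ≤ 6)
  B vs A: [5 vs 6, 3 vs 3, 4 vs 6] → B does not strictly dominate A (column X: 5 ≤ 6)
  B vs C: [5 vs 6, 3 vs 7, 4 vs 3] → B does not strictly dominate C (column X: 5 ≤ 6)
  C vs A: [6 vs 6, 7 vs 3, 3 vs 6] → C does not strictly dominate A (column X: 6 ≤ 6)
  C vs B: [6 vs 5, 7 vs 3, 3 vs 4] → C does not strictly dominate B (column Z: 3 ≤ 4)
No single strategy strictly dominates all others → no strictly dominant strategy.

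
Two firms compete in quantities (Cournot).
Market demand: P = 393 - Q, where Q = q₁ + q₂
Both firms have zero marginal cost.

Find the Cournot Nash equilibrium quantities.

q₁* = q₂* = 131.0; P* = 131.0

Work:
Profit: π_i = P·q_i = (a - q_i - q_j)·q_i
FOC: ∂π_i/∂q_i = a - 2q_i - q_j = 0
Reaction function: q_i = (393 - q_j)/2
Symmetry: q* = 393/3 = 131.0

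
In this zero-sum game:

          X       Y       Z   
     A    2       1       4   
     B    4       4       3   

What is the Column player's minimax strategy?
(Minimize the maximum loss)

Column should play X or Y or Z (all achieve the minimum), value = 4

Work:
Column player minimizes Row's maximum payoff:
Column X: max payoff to Row = 4
Column Y: max payoff to Row = 4
Column Z: max payoff to Row = 4
Minimum is 4, achieved by columns X, Y, Z (tied).
Each of X or Y or Z is a minimax strategy.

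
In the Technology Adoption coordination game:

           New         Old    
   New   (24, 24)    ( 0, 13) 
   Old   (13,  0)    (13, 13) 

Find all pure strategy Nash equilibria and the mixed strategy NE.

Pure NE: (New, New) and (Old, Old); Mixed NE: p = 0.5417, q = 0.5417

Work:
Check pure NE:
(New, New): (24, 24) - no unilateral deviation beneficial
(Old, Old): (13, 13) - no unilateral deviation beneficial
Mixed NE: P1 plays New with p = 0.5417, P2 plays New with q = 0.5417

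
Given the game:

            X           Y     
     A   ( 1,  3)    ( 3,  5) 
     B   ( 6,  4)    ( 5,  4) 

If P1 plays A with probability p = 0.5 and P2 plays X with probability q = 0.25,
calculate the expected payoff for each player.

E[P1] = 3.875, E[P2] = 4.25

Work:
E[P1] = p·q·π₁(A,X) + p·(1-q)·π₁(A,Y) + (1-p)·q·π₁(B,X) + (1-p)·(1-q)·π₁(B,Y)
= 0.5·0.25·1 + 0.5·0.75·3 + 0.5·0.25·6 + 0.5·0.75·5
= 3.875

E[P2] = 4.25 (similar calculation)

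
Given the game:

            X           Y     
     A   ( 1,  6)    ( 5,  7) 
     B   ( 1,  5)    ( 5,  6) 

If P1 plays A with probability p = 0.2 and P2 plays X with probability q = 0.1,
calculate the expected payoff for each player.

E[P1] = 4.6, E[P2] = 6.1

Work:
E[P1] = p·q·π₁(A,X) + p·(1-q)·π₁(A,Y) + (1-p)·q·π₁(B,X) + (1-p)·(1-q)·π₁(B,Y)
= 0.2·0.1·1 + 0.2·0.9·5 + 0.8·0.1·1 + 0.8·0.9·5
= 4.6

E[P2] = 6.1 (similar calculation)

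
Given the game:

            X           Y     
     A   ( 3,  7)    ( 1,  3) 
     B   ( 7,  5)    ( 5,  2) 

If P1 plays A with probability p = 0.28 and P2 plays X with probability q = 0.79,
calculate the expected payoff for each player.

E[P1] = 5.46, E[P2] = 4.8712

Work:
E[P1] = p·q·π₁(A,X) + p·(1-q)·π₁(A,Y) + (1-p)·q·π₁(B,X) + (1-p)·(1-q)·π₁(B,Y)
= 0.28·0.79·3 + 0.28·0.21·1 + 0.72·0.79·7 + 0.72·0.21·5
= 5.46

E[P2] = 4.8712 (similar calculation)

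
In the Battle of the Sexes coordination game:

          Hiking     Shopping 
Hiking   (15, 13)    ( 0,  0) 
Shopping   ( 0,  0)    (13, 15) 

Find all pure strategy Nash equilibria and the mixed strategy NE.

Pure NE: (Hiking, Hiking) and (Shopping, Shopping); Mixed NE: p = 0.5357, q = 0.4643

Work:
Check pure NE:
(Hiking, Hiking): (15, 13) - no unilateral deviation beneficial
(Shopping, Shopping): (13, 15) - no unilateral deviation beneficial
Mixed NE: P1 plays Hiking with p = 0.5357, P2 plays Hiking with q = 0.4643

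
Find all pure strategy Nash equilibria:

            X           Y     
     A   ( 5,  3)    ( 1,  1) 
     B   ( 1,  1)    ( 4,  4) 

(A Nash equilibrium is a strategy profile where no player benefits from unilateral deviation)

Nash equilibrium: (A, X), (B, Y)

Work:
Best responses:
  P1 vs X: payoffs [5, 1] → best response A (payoff 5)
  P1 vs Y: payoffs [1, 4] → best response B (payoff 4)
  P2 vs A: payoffs [3, 1] → best response X (payoff 3)
  P2 vs B: payoffs [1, 4] → best response Y (payoff 4)
Mutual best responses: (A,X), (B,Y) → Nash equilibria.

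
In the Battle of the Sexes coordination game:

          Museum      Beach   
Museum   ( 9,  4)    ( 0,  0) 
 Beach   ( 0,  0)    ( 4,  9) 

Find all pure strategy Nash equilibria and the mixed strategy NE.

Pure NE: (Museum, Museum) and (Beach, Beach); Mixed NE: p = 0.6923, q = 0.3077

Work:
Check pure NE:
(Museum, Museum): (9, 4) - no unilateral deviation beneficial
(Beach, Beach): (4, 9) - no unilateral deviation beneficial
Mixed NE: P1 plays Museum with p = 0.6923, P2 plays Museum with q = 0.3077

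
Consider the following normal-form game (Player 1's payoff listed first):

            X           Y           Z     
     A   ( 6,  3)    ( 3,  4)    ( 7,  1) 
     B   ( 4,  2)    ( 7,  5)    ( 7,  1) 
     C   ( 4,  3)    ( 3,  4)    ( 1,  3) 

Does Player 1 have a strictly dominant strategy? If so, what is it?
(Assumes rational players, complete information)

No strictly dominant strategy exists for Player 1

Work:
A strategy strictly dominates another if it gives a strictly higher payoff against every opponent action. Compare each pair of P1's strategies column-by-column:
  A vs B: [6 vs 4, 3 vs 7, 7 vs 7] → A does not strictly dominate B (column Y: 3 ≤ 7)
  A vs C: [6 vs 4, 3 vs 3, 7 vs 1] → A does not strictly dominate C (column Y: 3 ≤ 3)
  B vs A: [4 vs 6, 7 vs 3, 7 vs 7] → B does not strictly dominate A (column X: 4 ≤ 6)
  B vs C: [4 vs 4, 7 vs 3, 7 vs 1] → B does not strictly dominate C (column X: 4 ≤ 4)
  C vs A: [4 vs 6, 3 vs 3, 1 vs 7] → C does not strictly dominate A (column X: 4 ≤ 6)
  C vs B: [4 vs 4, 3 vs 7, 1 vs 7] → C does not strictly dominate B (column X: 4 ≤ 4)
No single strategy strictly dominates all others → no strictly dominant strategy.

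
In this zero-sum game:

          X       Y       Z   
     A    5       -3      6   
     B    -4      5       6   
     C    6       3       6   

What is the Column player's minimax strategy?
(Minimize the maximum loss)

Column should play Y, value = 5

Work:
Column player minimizes Row's maximum payoff:
Column X: max payoff to Row = 6
Column Y: max payoff to Row = 5
Column Z: max payoff to Row = 6
Minimum is 5, achieved by column Y.
Minimax strategy: Y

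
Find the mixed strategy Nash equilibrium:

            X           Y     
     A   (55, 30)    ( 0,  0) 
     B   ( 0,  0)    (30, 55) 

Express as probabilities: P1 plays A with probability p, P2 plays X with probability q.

p = 0.6471, q = 0.3529

Work:
Find probabilities that make opponent indifferent:
P2 chooses q to make P1 indifferent between A and B
P1 chooses p to make P2 indifferent between X and Y
Mixed NE: P1 plays (A: 0.6471, B: 0.3529), P2 plays (X: 0.3529, Y: 0.6471)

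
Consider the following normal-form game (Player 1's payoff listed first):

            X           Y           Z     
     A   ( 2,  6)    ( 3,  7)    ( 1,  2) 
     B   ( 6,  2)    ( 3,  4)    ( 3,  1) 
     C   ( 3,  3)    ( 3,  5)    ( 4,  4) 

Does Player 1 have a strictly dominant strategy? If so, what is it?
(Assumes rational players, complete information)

No strictly dominant strategy exists for Player 1

Work:
A strategy strictly dominates another if it gives a strictly higher payoff against every opponent action. Compare each pair of P1's strategies column-by-column:
  A vs B: [2 vs 6, 3 vs 3, 1 vs 3] → A does not strictly dominate B (column X: 2 ≤ 6)
  A vs C: [2 vs 3, 3 vs 3, 1 vs 4] → A does not strictly dominate C (column X: 2 ≤ 3)
  B vs A: [6 vs 2, 3 vs 3, 3 vs 1] → B does not strictly dominate A (column Y: 3 ≤ 3)
  B vs C: [6 vs 3, 3 vs 3, 3 vs 4] → B does not strictly dominate C (column Y: 3 ≤ 3)
  C vs A: [3 vs 2, 3 vs 3, 4 vs 1] → C does not strictly dominate A (column Y: 3 ≤ 3)
  C vs B: [3 vs 6, 3 vs 3, 4 vs 3] → C does not strictly dominate B (column X: 3 ≤ 6)
No single strategy strictly dominates all others → no strictly dominant strategy.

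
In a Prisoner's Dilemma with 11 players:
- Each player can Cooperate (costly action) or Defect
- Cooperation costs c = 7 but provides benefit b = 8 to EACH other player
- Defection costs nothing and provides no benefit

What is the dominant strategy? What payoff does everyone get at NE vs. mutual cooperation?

Dominant: Defect; NE payoff = 0; Coop payoff = 73

Work:
Defect dominates (saves cost c = 7, benefit to others is external)
NE: All defect → everyone gets 0
If all cooperate: each receives (10)×8 - 7 = 73
Social dilemma: 73 > 0 but NE gives 0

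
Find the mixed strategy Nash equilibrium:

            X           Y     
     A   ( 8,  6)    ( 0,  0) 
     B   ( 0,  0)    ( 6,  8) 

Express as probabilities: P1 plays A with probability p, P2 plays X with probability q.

p = 0.5714, q = 0.4286

Work:
Find probabilities that make opponent indifferent:
P2 chooses q to make P1 indifferent between A and B
P1 chooses p to make P2 indifferent between X and Y
Mixed NE: P1 plays (A: 0.5714, B: 0.4286), P2 plays (X: 0.4286, Y: 0.5714)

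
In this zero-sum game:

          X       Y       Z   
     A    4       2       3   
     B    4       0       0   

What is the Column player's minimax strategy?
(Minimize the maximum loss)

Column should play Y, value = 2

Work:
Column player minimizes Row's maximum payoff:
Column X: max payoff to Row = 4
Column Y: max payoff to Row = 2
Column Z: max payoff to Row = 3
Minimum is 2, achieved by column Y.
Minimax strategy: Y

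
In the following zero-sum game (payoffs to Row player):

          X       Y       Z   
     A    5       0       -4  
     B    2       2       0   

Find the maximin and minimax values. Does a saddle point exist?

Maximin = 0, Minimax = 0, Saddle: True

Work:
Row minimums: [-4, 0] → maximin = 0
Column maximums: [5, 2, 0] → minimax = 0
Saddle point exists! Game value = 0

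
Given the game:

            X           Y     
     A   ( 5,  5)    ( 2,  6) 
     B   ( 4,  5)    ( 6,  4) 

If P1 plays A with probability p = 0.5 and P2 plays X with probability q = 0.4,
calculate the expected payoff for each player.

E[P1] = 4.2, E[P2] = 5.0

Work:
E[P1] = p·q·π₁(A,X) + p·(1-q)·π₁(A,Y) + (1-p)·q·π₁(B,X) + (1-p)·(1-q)·π₁(B,Y)
= 0.5·0.4·5 + 0.5·0.6·2 + 0.5·0.4·4 + 0.5·0.6·6
= 4.2

E[P2] = 5.0 (similar calculation)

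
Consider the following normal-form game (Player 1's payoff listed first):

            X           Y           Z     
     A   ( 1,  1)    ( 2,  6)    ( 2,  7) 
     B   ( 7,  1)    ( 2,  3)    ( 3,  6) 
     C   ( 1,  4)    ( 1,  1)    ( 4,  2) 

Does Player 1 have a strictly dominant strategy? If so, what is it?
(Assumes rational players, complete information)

No strictly dominant strategy exists for Player 1

Work:
A strategy strictly dominates another if it gives a strictly higher payoff against every opponent action. Compare each pair of P1's strategies column-by-column:
  A vs B: [1 vs 7, 2 vs 2, 2 vs 3] → A does not strictly dominate B (column X: 1 ≤ 7)
  A vs C: [1 vs 1, 2 vs 1, 2 vs 4] → A does not strictly dominate C (column X: 1 ≤ 1)
  B vs A: [7 vs 1, 2 vs 2, 3 vs 2] → B does not strictly dominate A (column Y: 2 ≤ 2)
  B vs C: [7 vs 1, 2 vs 1, 3 vs 4] → B does not strictly dominate C (column Z: 3 ≤ 4)
  C vs A: [1 vs 1, 1 vs 2, 4 vs 2] → C does not strictly dominate A (column X: 1 ≤ 1)
  C vs B: [1 vs 7, 1 vs 2, 4 vs 3] → C does not strictly dominate B (column X: 1 ≤ 7)
No single strategy strictly dominates all others → no strictly dominant strategy.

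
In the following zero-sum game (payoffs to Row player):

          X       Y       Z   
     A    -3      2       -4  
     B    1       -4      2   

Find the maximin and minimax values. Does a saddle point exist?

Maximin = -4, Minimax = 1, Saddle: False

Work:
Row minimums: [-4, -4] → maximin = -4
Column maximums: [1, 2, 2] → minimax = 1
No saddle point (maximin ≠ minimax). Mixed strategy needed.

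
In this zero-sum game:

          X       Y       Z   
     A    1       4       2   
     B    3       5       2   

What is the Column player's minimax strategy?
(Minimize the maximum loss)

Column should play Z, value = 2

Work:
Column player minimizes Row's maximum payoff:
Column X: max payoff to Row = 3
Column Y: max payoff to Row = 5
Column Z: max payoff to Row = 2
Minimum is 2, achieved by column Z.
Minimax strategy: Z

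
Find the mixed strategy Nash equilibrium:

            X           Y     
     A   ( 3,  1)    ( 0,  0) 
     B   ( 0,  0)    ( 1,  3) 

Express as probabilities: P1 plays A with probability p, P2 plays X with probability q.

p = 0.75, q = 0.25

Work:
Find probabilities that make opponent indifferent:
P2 chooses q to make P1 indifferent between A and B
P1 chooses p to make P2 indifferent between X and Y
Mixed NE: P1 plays (A: 0.75, B: 0.25), P2 plays (X: 0.25, Y: 0.75)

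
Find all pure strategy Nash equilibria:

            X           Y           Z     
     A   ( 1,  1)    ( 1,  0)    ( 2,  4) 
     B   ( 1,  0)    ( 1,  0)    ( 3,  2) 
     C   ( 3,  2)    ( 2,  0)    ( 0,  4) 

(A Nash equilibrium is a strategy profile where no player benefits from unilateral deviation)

Nash equilibrium: (B, Z)

Work:
Best responses:
  P1 vs X: payoffs [1, 1, 3] → best response C (payoff 3)
  P1 vs Y: payoffs [1, 1, 2] → best response C (payoff 2)
  P1 vs Z: payoffs [2, 3, 0] → best response B (payoff 3)
  P2 vs A: payoffs [1, 0, 4] → best response Z (payoff 4)
  P2 vs B: payoffs [0, 0, 2] → best response Z (payoff 2)
  P2 vs C: payoffs [2, 0, 4] → best response Z (payoff 4)
Mutual best responses: (B,Z) → Nash equilibria.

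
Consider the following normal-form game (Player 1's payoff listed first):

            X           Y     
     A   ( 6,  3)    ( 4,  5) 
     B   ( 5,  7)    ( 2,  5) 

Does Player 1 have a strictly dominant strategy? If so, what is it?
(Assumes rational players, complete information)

Yes, Player 1's strictly dominant strategy is A

Work:
A strategy strictly dominates another if it gives a strictly higher payoff against every opponent action. Compare each pair of P1's strategies column-by-column:
  A vs B: [6 vs 5, 4 vs 2] → A strictly dominates B
  B vs A: [5 vs 6, 2 vs 4] → B does not strictly dominate A (column X: 5 ≤ 6)
A strictly dominates every other strategy → strictly dominant.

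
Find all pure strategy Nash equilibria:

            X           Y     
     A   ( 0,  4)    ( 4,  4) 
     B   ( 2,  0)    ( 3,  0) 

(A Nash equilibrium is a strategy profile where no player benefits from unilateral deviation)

Nash equilibrium: (A, Y), (B, X)

Work:
Best responses:
  P1 vs X: payoffs [0, 2] → best response B (payoff 2)
  P1 vs Y: payoffs [4, 3] → best response A (payoff 4)
  P2 vs A: payoffs [4, 4] → best response X/Y (payoff 4)
  P2 vs B: payoffs [0, 0] → best response X/Y (payoff 0)
Mutual best responses: (A,Y), (B,X) → Nash equilibria.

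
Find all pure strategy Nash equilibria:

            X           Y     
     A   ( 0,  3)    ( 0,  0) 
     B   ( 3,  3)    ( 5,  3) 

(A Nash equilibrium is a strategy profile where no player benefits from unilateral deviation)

Nash equilibrium: (B, X), (B, Y)

Work:
Best responses:
  P1 vs X: payoffs [0, 3] → best response B (payoff 3)
  P1 vs Y: payoffs [0, 5] → best response B (payoff 5)
  P2 vs A: payoffs [3, 0] → best response X (payoff 3)
  P2 vs B: payoffs [3, 3] → best response X/Y (payoff 3)
Mutual best responses: (B,X), (B,Y) → Nash equilibria.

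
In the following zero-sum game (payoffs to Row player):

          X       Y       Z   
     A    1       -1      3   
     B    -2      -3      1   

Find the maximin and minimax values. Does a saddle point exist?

Maximin = -1, Minimax = -1, Saddle: True

Work:
Row minimums: [-1, -3] → maximin = -1
Column maximums: [1, -1, 3] → minimax = -1
Saddle point exists! Game value = -1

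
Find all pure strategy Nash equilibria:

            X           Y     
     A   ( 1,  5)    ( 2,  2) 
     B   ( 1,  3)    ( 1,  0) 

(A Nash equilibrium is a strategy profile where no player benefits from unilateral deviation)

Nash equilibrium: (A, X), (B, X)

Work:
Best responses:
  P1 vs X: payoffs [1, 1] → best response A/B (payoff 1)
  P1 vs Y: payoffs [2, 1] → best response A (payoff 2)
  P2 vs A: payoffs [5, 2] → best response X (payoff 5)
  P2 vs B: payoffs [3, 0] → best response X (payoff 3)
Mutual best responses: (A,X), (B,X) → Nash equilibria.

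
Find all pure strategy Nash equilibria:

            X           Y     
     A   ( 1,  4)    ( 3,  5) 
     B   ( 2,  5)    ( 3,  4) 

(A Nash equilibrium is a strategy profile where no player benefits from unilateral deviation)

Nash equilibrium: (A, Y), (B, X)

Work:
Best responses:
  P1 vs X: payoffs [1, 2] → best response B (payoff 2)
  P1 vs Y: payoffs [3, 3] → best response A/B (payoff 3)
  P2 vs A: payoffs [4, 5] → best response Y (payoff 5)
  P2 vs B: payoffs [5, 4] → best response X (payoff 5)
Mutual best responses: (A,Y), (B,X) → Nash equilibria.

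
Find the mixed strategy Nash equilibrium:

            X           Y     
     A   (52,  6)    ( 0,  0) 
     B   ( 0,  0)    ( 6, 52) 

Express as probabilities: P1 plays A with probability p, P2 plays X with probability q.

p = 0.8966, q = 0.1034

Work:
Find probabilities that make opponent indifferent:
P2 chooses q to make P1 indifferent between A and B
P1 chooses p to make P2 indifferent between X and Y
Mixed NE: P1 plays (A: 0.8966, B: 0.1034), P2 plays (X: 0.1034, Y: 0.8966)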